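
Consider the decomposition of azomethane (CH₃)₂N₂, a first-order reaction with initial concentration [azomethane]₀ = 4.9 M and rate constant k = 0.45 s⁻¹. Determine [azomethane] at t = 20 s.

0.0006047 M

Step 1: For a first-order reaction: [azomethane] = [azomethane]₀ × e^(-kt)
Step 2: [azomethane] = 4.9 × e^(-0.45 × 20)
Step 3: [azomethane] = 4.9 × e^(-9)
Step 4: [azomethane] = 4.9 × 0.00012341 = 0.0006047 M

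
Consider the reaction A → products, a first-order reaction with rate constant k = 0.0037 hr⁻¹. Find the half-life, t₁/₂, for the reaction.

187.3 hr

Step 1: For a first-order reaction, t₁/₂ = ln(2)/k
Step 2: t₁/₂ = ln(2)/0.0037
Step 3: t₁/₂ = 0.6931/0.0037 = 187.3 hr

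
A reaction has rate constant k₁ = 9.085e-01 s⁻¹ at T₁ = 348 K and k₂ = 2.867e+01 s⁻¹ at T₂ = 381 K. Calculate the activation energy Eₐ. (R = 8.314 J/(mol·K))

115.3 kJ/mol

Step 1: Use the two-temperature Arrhenius form: ln(k₂/k₁) = -Eₐ/R × (1/T₂ - 1/T₁)
Step 2: ln(k₂/k₁) = ln(2.867e+01/9.085e-01) = ln(31.5575) = 3.45181
Step 3: 1/T₂ - 1/T₁ = 1/381 - 1/348 = -2.488913e-04 K⁻¹
Step 4: Eₐ = -R × ln(k₂/k₁) / (1/T₂ - 1/T₁) = -8.314 × 3.45181 / -2.488913e-04
Step 5: Eₐ = 1.1530e+05 J/mol = 115.3 kJ/mol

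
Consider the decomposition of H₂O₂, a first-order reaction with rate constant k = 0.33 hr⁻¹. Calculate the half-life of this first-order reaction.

2.1 hr

Step 1: For a first-order reaction, t₁/₂ = ln(2)/k
Step 2: t₁/₂ = ln(2)/0.33
Step 3: t₁/₂ = 0.6931/0.33 = 2.1 hr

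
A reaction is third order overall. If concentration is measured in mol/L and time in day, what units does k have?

(mol/L)⁻²·day⁻¹

Step 1: For overall order n, rate = k × (concentration)^n.
Step 2: Rate has units mol/L·day⁻¹; concentration term has units (mol/L)^3.
Step 3: k = rate / (concentration)^n, so units of k = (mol/L)^(1-3)·day⁻¹ = (mol/L)⁻²·day⁻¹.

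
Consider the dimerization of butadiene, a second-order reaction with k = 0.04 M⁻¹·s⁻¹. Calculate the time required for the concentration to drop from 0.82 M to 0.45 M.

25.07 s

Step 1: For second-order: t = (1/[C₄H₆] - 1/[C₄H₆]₀)/k
Step 2: t = (1/0.45 - 1/0.82)/0.04
Step 3: t = (2.222 - 1.22)/0.04
Step 4: t = 1.003/0.04 = 25.07 s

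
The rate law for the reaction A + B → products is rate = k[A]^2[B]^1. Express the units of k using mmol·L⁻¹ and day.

(mmol·L⁻¹)⁻²·day⁻¹

Step 1: Overall order = 2 + 1 = 3.
Step 2: rate has units mmol·L⁻¹·day⁻¹; [A]^2[B]^1 has units (mmol·L⁻¹)^3.
Step 3: k = rate/([A]^2[B]^1), so units of k = (mmol·L⁻¹)^(1-3)·day⁻¹ = (mmol·L⁻¹)⁻²·day⁻¹.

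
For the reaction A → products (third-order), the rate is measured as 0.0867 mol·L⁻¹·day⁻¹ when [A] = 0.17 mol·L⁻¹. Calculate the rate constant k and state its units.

17.65 (mol·L⁻¹)⁻²·day⁻¹

Step 1: rate = k[A]^3, so k = rate / [A]^3.
Step 2: k = 0.0867 / (0.17)^3 = 0.0867 / 0.004913.
Step 3: k = 17.65 (mol·L⁻¹)⁻²·day⁻¹.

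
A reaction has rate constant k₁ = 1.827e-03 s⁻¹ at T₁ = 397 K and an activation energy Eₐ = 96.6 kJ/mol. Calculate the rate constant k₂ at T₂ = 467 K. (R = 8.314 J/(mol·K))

1.469e-01 s⁻¹

Step 1: Use the two-temperature Arrhenius form: ln(k₂/k₁) = -Eₐ/R × (1/T₂ - 1/T₁)
Step 2: Convert Eₐ to J/mol: 96.6 kJ/mol = 96600 J/mol
Step 3: 1/T₂ - 1/T₁ = 1/467 - 1/397 = -3.775641e-04 K⁻¹
Step 4: ln(k₂/k₁) = -96600/8.314 × -3.775641e-04 = 4.38690
Step 5: k₂ = k₁ × exp(4.38690) = 1.827e-03 × 8.03908e+01 = 1.469e-01 s⁻¹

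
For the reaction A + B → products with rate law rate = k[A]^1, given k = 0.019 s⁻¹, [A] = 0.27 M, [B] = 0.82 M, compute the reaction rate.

0.00513 M/s

Step 1: The rate law is rate = k[A]^1
Step 2: Note that the rate does not depend on [B] (zero order in B).
Step 3: rate = 0.019 × (0.27)^1 = 0.00513 M/s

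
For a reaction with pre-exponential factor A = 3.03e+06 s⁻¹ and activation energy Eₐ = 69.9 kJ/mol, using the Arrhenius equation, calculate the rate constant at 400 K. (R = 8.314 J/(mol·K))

2.25e-03 s⁻¹

Step 1: Use the Arrhenius equation: k = A × exp(-Eₐ/RT)
Step 2: Convert Eₐ to J/mol: 69.9 kJ/mol = 69900 J/mol
Step 3: Calculate the exponent: -Eₐ/(RT) = -69900/(8.314 × 400) = -21.01876
Step 4: k = 3.03e+06 × exp(-21.01876)
Step 5: k = 3.03e+06 × 7.44164e-10 = 2.2548e-03 s⁻¹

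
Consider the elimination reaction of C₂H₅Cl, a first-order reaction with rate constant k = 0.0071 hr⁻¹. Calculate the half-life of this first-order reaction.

97.63 hr

Step 1: For a first-order reaction, t₁/₂ = ln(2)/k
Step 2: t₁/₂ = ln(2)/0.0071
Step 3: t₁/₂ = 0.6931/0.0071 = 97.63 hr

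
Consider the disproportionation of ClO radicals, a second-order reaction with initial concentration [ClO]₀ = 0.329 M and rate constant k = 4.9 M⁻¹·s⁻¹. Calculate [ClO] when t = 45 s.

0.004473 M

Step 1: For a second-order reaction: 1/[ClO] = 1/[ClO]₀ + kt
Step 2: 1/[ClO] = 1/0.329 + 4.9 × 45
Step 3: 1/[ClO] = 3.04 + 220.5 = 223.5
Step 4: [ClO] = 1/223.5 = 0.004473 M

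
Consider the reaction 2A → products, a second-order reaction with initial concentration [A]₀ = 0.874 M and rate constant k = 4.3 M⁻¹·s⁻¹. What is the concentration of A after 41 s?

0.005636 M

Step 1: For a second-order reaction: 1/[A] = 1/[A]₀ + kt
Step 2: 1/[A] = 1/0.874 + 4.3 × 41
Step 3: 1/[A] = 1.144 + 176.3 = 177.4
Step 4: [A] = 1/177.4 = 0.005636 M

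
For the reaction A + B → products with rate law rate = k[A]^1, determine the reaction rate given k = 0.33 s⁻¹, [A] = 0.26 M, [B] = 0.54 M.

0.0858 M/s

Step 1: The rate law is rate = k[A]^1
Step 2: Note that the rate does not depend on [B] (zero order in B).
Step 3: rate = 0.33 × (0.26)^1 = 0.0858 M/s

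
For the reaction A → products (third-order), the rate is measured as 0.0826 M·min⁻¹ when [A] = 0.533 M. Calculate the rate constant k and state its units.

0.5455 M⁻²·min⁻¹

Step 1: rate = k[A]^3, so k = rate / [A]^3.
Step 2: k = 0.0826 / (0.533)^3 = 0.0826 / 0.1514.
Step 3: k = 0.5455 M⁻²·min⁻¹.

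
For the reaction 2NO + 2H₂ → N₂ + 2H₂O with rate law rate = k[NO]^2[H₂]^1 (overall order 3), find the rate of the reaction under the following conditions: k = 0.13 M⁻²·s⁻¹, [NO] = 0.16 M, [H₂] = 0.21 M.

0.0006989 M/s

Step 1: The rate law is rate = k[NO]^2[H₂]^1, overall order = 2+1 = 3
Step 2: Substitute values: rate = 0.13 × (0.16)^2 × (0.21)^1
Step 3: rate = 0.13 × 0.0256 × 0.21 = 0.00069888 M/s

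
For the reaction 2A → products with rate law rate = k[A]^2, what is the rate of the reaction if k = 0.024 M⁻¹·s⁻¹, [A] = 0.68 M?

0.0111 M/s

Step 1: Identify the rate law: rate = k[A]^2
Step 2: Substitute values: rate = 0.024 × (0.68)^2
Step 3: Calculate: rate = 0.024 × 0.4624 = 0.0110976 M/s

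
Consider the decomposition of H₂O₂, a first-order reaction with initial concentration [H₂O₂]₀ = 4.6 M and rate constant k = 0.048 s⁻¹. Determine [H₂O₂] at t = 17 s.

2.034 M

Step 1: For a first-order reaction: [H₂O₂] = [H₂O₂]₀ × e^(-kt)
Step 2: [H₂O₂] = 4.6 × e^(-0.048 × 17)
Step 3: [H₂O₂] = 4.6 × e^(-0.816)
Step 4: [H₂O₂] = 4.6 × 0.442197 = 2.034 M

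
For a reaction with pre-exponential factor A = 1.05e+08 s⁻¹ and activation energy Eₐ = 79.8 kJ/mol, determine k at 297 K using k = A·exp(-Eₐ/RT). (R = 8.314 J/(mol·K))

9.68e-07 s⁻¹

Step 1: Use the Arrhenius equation: k = A × exp(-Eₐ/RT)
Step 2: Convert Eₐ to J/mol: 79.8 kJ/mol = 79800 J/mol
Step 3: Calculate the exponent: -Eₐ/(RT) = -79800/(8.314 × 297) = -32.31740
Step 4: k = 1.05e+08 × exp(-32.31740)
Step 5: k = 1.05e+08 × 9.22001e-15 = 9.6810e-07 s⁻¹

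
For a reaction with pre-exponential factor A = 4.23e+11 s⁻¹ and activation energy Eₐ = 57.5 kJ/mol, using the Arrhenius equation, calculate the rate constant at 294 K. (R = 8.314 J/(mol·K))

2.57e+01 s⁻¹

Step 1: Use the Arrhenius equation: k = A × exp(-Eₐ/RT)
Step 2: Convert Eₐ to J/mol: 57.5 kJ/mol = 57500 J/mol
Step 3: Calculate the exponent: -Eₐ/(RT) = -57500/(8.314 × 294) = -23.52396
Step 4: k = 4.23e+11 × exp(-23.52396)
Step 5: k = 4.23e+11 × 6.07679e-11 = 2.5705e+01 s⁻¹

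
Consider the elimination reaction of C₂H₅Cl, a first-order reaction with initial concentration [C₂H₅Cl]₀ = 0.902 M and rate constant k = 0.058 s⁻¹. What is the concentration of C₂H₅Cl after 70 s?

0.01556 M

Step 1: For a first-order reaction: [C₂H₅Cl] = [C₂H₅Cl]₀ × e^(-kt)
Step 2: [C₂H₅Cl] = 0.902 × e^(-0.058 × 70)
Step 3: [C₂H₅Cl] = 0.902 × e^(-4.06)
Step 4: [C₂H₅Cl] = 0.902 × 0.017249 = 0.01556 M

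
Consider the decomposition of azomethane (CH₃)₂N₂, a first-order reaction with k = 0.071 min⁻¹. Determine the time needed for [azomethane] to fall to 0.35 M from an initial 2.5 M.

27.69 min

Step 1: For first-order: t = ln([azomethane]₀/[azomethane])/k
Step 2: t = ln(2.5/0.35)/0.071
Step 3: t = ln(7.143)/0.071
Step 4: t = 1.966/0.071 = 27.69 min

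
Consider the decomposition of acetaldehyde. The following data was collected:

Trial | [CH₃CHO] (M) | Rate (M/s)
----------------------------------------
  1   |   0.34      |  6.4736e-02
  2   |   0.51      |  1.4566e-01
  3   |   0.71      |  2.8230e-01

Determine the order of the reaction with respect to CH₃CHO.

second order (2)

Step 1: Compare trials to find order n where rate₂/rate₁ = ([CH₃CHO]₂/[CH₃CHO]₁)^n
Step 2: rate₂/rate₁ = 1.4566e-01/6.4736e-02 = 2.25
Step 3: [CH₃CHO]₂/[CH₃CHO]₁ = 0.51/0.34 = 1.5
Step 4: n = ln(2.25)/ln(1.5) = 2.00 ≈ 2
Step 5: The reaction is second order in CH₃CHO.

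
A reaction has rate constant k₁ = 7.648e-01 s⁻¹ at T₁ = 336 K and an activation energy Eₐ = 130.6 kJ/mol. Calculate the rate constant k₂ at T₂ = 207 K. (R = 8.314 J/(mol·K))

1.700e-13 s⁻¹

Step 1: Use the two-temperature Arrhenius form: ln(k₂/k₁) = -Eₐ/R × (1/T₂ - 1/T₁)
Step 2: Convert Eₐ to J/mol: 130.6 kJ/mol = 130600 J/mol
Step 3: 1/T₂ - 1/T₁ = 1/207 - 1/336 = 1.854727e-03 K⁻¹
Step 4: ln(k₂/k₁) = -130600/8.314 × 1.854727e-03 = -29.13487
Step 5: k₂ = k₁ × exp(-29.13487) = 7.648e-01 × 2.22273e-13 = 1.700e-13 s⁻¹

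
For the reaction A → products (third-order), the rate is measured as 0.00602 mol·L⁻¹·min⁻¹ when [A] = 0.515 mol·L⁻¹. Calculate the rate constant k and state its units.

0.04407 (mol·L⁻¹)⁻²·min⁻¹

Step 1: rate = k[A]^3, so k = rate / [A]^3.
Step 2: k = 0.00602 / (0.515)^3 = 0.00602 / 0.1366.
Step 3: k = 0.04407 (mol·L⁻¹)⁻²·min⁻¹.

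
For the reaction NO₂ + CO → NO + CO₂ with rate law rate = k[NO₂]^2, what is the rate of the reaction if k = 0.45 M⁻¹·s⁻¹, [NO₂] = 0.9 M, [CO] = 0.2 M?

0.3645 M/s

Step 1: The rate law is rate = k[NO₂]^2
Step 2: Note that the rate does not depend on [CO] (zero order in CO).
Step 3: rate = 0.45 × (0.9)^2 = 0.3645 M/s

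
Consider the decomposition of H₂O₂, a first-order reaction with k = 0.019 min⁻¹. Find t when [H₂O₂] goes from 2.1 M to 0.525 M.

72.96 min

Step 1: For first-order: t = ln([H₂O₂]₀/[H₂O₂])/k
Step 2: t = ln(2.1/0.525)/0.019
Step 3: t = ln(4)/0.019
Step 4: t = 1.386/0.019 = 72.96 min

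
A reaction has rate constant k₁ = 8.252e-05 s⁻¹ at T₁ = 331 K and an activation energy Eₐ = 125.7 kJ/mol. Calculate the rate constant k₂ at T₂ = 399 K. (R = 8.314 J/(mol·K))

1.983e-01 s⁻¹

Step 1: Use the two-temperature Arrhenius form: ln(k₂/k₁) = -Eₐ/R × (1/T₂ - 1/T₁)
Step 2: Convert Eₐ to J/mol: 125.7 kJ/mol = 125700 J/mol
Step 3: 1/T₂ - 1/T₁ = 1/399 - 1/331 = -5.148824e-04 K⁻¹
Step 4: ln(k₂/k₁) = -125700/8.314 × -5.148824e-04 = 7.78455
Step 5: k₂ = k₁ × exp(7.78455) = 8.252e-05 × 2.40318e+03 = 1.983e-01 s⁻¹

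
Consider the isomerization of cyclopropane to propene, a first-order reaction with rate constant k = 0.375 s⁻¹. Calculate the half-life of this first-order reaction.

1.848 s

Step 1: For a first-order reaction, t₁/₂ = ln(2)/k
Step 2: t₁/₂ = ln(2)/0.375
Step 3: t₁/₂ = 0.6931/0.375 = 1.848 s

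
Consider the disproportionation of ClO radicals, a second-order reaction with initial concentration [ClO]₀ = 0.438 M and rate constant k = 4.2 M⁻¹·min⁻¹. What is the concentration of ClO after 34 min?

0.006893 M

Step 1: For a second-order reaction: 1/[ClO] = 1/[ClO]₀ + kt
Step 2: 1/[ClO] = 1/0.438 + 4.2 × 34
Step 3: 1/[ClO] = 2.283 + 142.8 = 145.1
Step 4: [ClO] = 1/145.1 = 0.006893 M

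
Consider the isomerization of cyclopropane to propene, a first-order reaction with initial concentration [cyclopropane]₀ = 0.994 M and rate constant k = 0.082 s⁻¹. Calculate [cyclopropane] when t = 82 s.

0.001195 M

Step 1: For a first-order reaction: [cyclopropane] = [cyclopropane]₀ × e^(-kt)
Step 2: [cyclopropane] = 0.994 × e^(-0.082 × 82)
Step 3: [cyclopropane] = 0.994 × e^(-6.724)
Step 4: [cyclopropane] = 0.994 × 0.00120172 = 0.001195 M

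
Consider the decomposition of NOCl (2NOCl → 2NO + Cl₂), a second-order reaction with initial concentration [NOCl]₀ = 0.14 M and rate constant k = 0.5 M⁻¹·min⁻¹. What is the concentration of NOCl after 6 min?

0.09859 M

Step 1: For a second-order reaction: 1/[NOCl] = 1/[NOCl]₀ + kt
Step 2: 1/[NOCl] = 1/0.14 + 0.5 × 6
Step 3: 1/[NOCl] = 7.143 + 3 = 10.14
Step 4: [NOCl] = 1/10.14 = 0.09859 M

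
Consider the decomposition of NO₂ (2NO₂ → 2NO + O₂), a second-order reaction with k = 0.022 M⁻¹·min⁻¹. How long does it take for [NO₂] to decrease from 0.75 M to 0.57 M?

19.14 min

Step 1: For second-order: t = (1/[NO₂] - 1/[NO₂]₀)/k
Step 2: t = (1/0.57 - 1/0.75)/0.022
Step 3: t = (1.754 - 1.333)/0.022
Step 4: t = 0.4211/0.022 = 19.14 min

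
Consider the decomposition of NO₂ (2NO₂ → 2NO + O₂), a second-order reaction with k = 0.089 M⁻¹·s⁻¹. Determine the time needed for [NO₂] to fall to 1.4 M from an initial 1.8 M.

1.783 s

Step 1: For second-order: t = (1/[NO₂] - 1/[NO₂]₀)/k
Step 2: t = (1/1.4 - 1/1.8)/0.089
Step 3: t = (0.7143 - 0.5556)/0.089
Step 4: t = 0.1587/0.089 = 1.783 s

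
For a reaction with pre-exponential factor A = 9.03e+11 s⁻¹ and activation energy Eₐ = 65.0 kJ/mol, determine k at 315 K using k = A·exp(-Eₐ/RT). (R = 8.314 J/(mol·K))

1.50e+01 s⁻¹

Step 1: Use the Arrhenius equation: k = A × exp(-Eₐ/RT)
Step 2: Convert Eₐ to J/mol: 65.0 kJ/mol = 65000 J/mol
Step 3: Calculate the exponent: -Eₐ/(RT) = -65000/(8.314 × 315) = -24.81949
Step 4: k = 9.03e+11 × exp(-24.81949)
Step 5: k = 9.03e+11 × 1.66354e-11 = 1.5022e+01 s⁻¹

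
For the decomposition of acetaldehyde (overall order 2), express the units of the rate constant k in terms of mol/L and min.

(mol/L)⁻¹·min⁻¹

Step 1: For overall order n, rate = k × (concentration)^n.
Step 2: Rate has units mol/L·min⁻¹; concentration term has units (mol/L)^2.
Step 3: k = rate / (concentration)^n, so units of k = (mol/L)^(1-2)·min⁻¹ = (mol/L)⁻¹·min⁻¹.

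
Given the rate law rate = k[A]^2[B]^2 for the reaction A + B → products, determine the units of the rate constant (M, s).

M⁻³·s⁻¹

Step 1: Overall order = 2 + 2 = 4.
Step 2: rate has units M·s⁻¹; [A]^2[B]^2 has units M^4.
Step 3: k = rate/([A]^2[B]^2), so units of k = M^(1-4)·s⁻¹ = M⁻³·s⁻¹.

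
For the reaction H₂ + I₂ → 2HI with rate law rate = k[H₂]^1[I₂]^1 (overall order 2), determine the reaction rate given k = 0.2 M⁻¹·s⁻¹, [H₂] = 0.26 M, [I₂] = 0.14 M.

0.00728 M/s

Step 1: The rate law is rate = k[H₂]^1[I₂]^1, overall order = 1+1 = 2
Step 2: Substitute values: rate = 0.2 × (0.26)^1 × (0.14)^1
Step 3: rate = 0.2 × 0.26 × 0.14 = 0.00728 M/s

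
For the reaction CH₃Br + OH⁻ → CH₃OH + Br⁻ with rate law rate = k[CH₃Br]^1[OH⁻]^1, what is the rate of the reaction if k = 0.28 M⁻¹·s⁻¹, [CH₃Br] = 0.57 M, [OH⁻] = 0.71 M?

0.1133 M/s

Step 1: The rate law is rate = k[CH₃Br]^1[OH⁻]^1
Step 2: Substitute: rate = 0.28 × (0.57)^1 × (0.71)^1
Step 3: rate = 0.28 × 0.57 × 0.71 = 0.113316 M/s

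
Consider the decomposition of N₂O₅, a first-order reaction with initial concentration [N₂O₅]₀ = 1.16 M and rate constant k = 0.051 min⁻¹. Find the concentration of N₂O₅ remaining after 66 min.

0.04005 M

Step 1: For a first-order reaction: [N₂O₅] = [N₂O₅]₀ × e^(-kt)
Step 2: [N₂O₅] = 1.16 × e^(-0.051 × 66)
Step 3: [N₂O₅] = 1.16 × e^(-3.366)
Step 4: [N₂O₅] = 1.16 × 0.0345275 = 0.04005 M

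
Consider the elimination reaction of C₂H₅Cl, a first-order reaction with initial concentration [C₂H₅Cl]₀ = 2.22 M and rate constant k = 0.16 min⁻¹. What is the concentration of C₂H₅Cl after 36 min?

0.006995 M

Step 1: For a first-order reaction: [C₂H₅Cl] = [C₂H₅Cl]₀ × e^(-kt)
Step 2: [C₂H₅Cl] = 2.22 × e^(-0.16 × 36)
Step 3: [C₂H₅Cl] = 2.22 × e^(-5.76)
Step 4: [C₂H₅Cl] = 2.22 × 0.00315111 = 0.006995 M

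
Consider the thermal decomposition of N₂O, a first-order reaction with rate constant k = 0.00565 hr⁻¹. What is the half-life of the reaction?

122.7 hr

Step 1: For a first-order reaction, t₁/₂ = ln(2)/k
Step 2: t₁/₂ = ln(2)/0.00565
Step 3: t₁/₂ = 0.6931/0.00565 = 122.7 hr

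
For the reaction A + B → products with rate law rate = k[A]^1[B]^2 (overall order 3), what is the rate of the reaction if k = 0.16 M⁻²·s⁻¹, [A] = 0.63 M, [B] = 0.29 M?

0.008477 M/s

Step 1: The rate law is rate = k[A]^1[B]^2, overall order = 1+2 = 3
Step 2: Substitute values: rate = 0.16 × (0.63)^1 × (0.29)^2
Step 3: rate = 0.16 × 0.63 × 0.0841 = 0.00847728 M/s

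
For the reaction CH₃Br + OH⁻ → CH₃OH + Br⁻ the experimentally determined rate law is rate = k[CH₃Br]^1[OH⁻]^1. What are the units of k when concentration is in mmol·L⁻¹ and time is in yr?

(mmol·L⁻¹)⁻¹·yr⁻¹

Step 1: Overall order = 1 + 1 = 2.
Step 2: rate has units mmol·L⁻¹·yr⁻¹; [CH₃Br]^1[OH⁻]^1 has units (mmol·L⁻¹)^2.
Step 3: k = rate/([CH₃Br]^1[OH⁻]^1), so units of k = (mmol·L⁻¹)^(1-2)·yr⁻¹ = (mmol·L⁻¹)⁻¹·yr⁻¹.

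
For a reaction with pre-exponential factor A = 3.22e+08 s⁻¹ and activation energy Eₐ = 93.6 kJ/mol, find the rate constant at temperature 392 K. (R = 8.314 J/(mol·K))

1.08e-04 s⁻¹

Step 1: Use the Arrhenius equation: k = A × exp(-Eₐ/RT)
Step 2: Convert Eₐ to J/mol: 93.6 kJ/mol = 93600 J/mol
Step 3: Calculate the exponent: -Eₐ/(RT) = -93600/(8.314 × 392) = -28.71969
Step 4: k = 3.22e+08 × exp(-28.71969)
Step 5: k = 3.22e+08 × 3.36664e-13 = 1.0841e-04 s⁻¹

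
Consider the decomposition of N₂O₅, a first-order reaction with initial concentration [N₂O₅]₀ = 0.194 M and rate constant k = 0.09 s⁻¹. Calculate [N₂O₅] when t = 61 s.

0.0008008 M

Step 1: For a first-order reaction: [N₂O₅] = [N₂O₅]₀ × e^(-kt)
Step 2: [N₂O₅] = 0.194 × e^(-0.09 × 61)
Step 3: [N₂O₅] = 0.194 × e^(-5.49)
Step 4: [N₂O₅] = 0.194 × 0.00412784 = 0.0008008 M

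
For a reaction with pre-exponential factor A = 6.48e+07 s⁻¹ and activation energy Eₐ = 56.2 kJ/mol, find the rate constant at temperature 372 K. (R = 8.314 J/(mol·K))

8.32e-01 s⁻¹

Step 1: Use the Arrhenius equation: k = A × exp(-Eₐ/RT)
Step 2: Convert Eₐ to J/mol: 56.2 kJ/mol = 56200 J/mol
Step 3: Calculate the exponent: -Eₐ/(RT) = -56200/(8.314 × 372) = -18.17119
Step 4: k = 6.48e+07 × exp(-18.17119)
Step 5: k = 6.48e+07 × 1.28337e-08 = 8.3162e-01 s⁻¹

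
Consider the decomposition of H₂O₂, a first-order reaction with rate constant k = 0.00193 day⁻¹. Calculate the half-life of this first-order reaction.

359.1 day

Step 1: For a first-order reaction, t₁/₂ = ln(2)/k
Step 2: t₁/₂ = ln(2)/0.00193
Step 3: t₁/₂ = 0.6931/0.00193 = 359.1 day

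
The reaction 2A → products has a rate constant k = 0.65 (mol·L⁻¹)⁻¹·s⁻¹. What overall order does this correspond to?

second order (2)

Step 1: The units of k for an nth-order reaction are (concentration)^(1-n)·(time)⁻¹.
Step 2: Here k has units (mol·L⁻¹)⁻¹·s⁻¹, so the concentration exponent is -1.
Step 3: 1 - n = -1 ⇒ n = 2. The reaction is second order.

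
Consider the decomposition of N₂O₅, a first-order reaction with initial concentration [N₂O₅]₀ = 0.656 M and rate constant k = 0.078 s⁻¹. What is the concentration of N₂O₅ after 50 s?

0.01328 M

Step 1: For a first-order reaction: [N₂O₅] = [N₂O₅]₀ × e^(-kt)
Step 2: [N₂O₅] = 0.656 × e^(-0.078 × 50)
Step 3: [N₂O₅] = 0.656 × e^(-3.9)
Step 4: [N₂O₅] = 0.656 × 0.0202419 = 0.01328 M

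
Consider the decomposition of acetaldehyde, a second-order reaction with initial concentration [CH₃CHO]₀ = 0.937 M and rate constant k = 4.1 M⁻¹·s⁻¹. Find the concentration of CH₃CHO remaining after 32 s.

0.00756 M

Step 1: For a second-order reaction: 1/[CH₃CHO] = 1/[CH₃CHO]₀ + kt
Step 2: 1/[CH₃CHO] = 1/0.937 + 4.1 × 32
Step 3: 1/[CH₃CHO] = 1.067 + 131.2 = 132.3
Step 4: [CH₃CHO] = 1/132.3 = 0.00756 M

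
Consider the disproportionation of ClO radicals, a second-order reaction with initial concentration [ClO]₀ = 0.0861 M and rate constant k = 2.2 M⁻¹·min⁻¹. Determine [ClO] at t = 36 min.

0.01101 M

Step 1: For a second-order reaction: 1/[ClO] = 1/[ClO]₀ + kt
Step 2: 1/[ClO] = 1/0.0861 + 2.2 × 36
Step 3: 1/[ClO] = 11.61 + 79.2 = 90.81
Step 4: [ClO] = 1/90.81 = 0.01101 M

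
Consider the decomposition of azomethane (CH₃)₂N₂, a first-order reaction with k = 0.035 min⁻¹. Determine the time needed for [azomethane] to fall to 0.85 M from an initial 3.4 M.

39.61 min

Step 1: For first-order: t = ln([azomethane]₀/[azomethane])/k
Step 2: t = ln(3.4/0.85)/0.035
Step 3: t = ln(4)/0.035
Step 4: t = 1.386/0.035 = 39.61 min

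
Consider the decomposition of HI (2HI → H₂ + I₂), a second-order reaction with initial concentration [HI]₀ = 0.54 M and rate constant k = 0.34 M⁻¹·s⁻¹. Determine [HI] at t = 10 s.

0.1904 M

Step 1: For a second-order reaction: 1/[HI] = 1/[HI]₀ + kt
Step 2: 1/[HI] = 1/0.54 + 0.34 × 10
Step 3: 1/[HI] = 1.852 + 3.4 = 5.252
Step 4: [HI] = 1/5.252 = 0.1904 M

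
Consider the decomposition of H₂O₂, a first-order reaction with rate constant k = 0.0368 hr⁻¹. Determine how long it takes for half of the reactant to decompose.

18.84 hr

Step 1: For a first-order reaction, t₁/₂ = ln(2)/k
Step 2: t₁/₂ = ln(2)/0.0368
Step 3: t₁/₂ = 0.6931/0.0368 = 18.84 hr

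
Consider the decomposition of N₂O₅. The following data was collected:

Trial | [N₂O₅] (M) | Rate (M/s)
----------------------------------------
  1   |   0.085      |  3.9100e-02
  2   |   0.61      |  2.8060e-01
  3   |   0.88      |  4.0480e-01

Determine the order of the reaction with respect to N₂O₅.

first order (1)

Step 1: Compare trials to find order n where rate₂/rate₁ = ([N₂O₅]₂/[N₂O₅]₁)^n
Step 2: rate₂/rate₁ = 2.8060e-01/3.9100e-02 = 7.176
Step 3: [N₂O₅]₂/[N₂O₅]₁ = 0.61/0.085 = 7.176
Step 4: n = ln(7.176)/ln(7.176) = 1.00 ≈ 1
Step 5: The reaction is first order in N₂O₅.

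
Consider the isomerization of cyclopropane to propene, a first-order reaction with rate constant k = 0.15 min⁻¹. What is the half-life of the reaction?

4.621 min

Step 1: For a first-order reaction, t₁/₂ = ln(2)/k
Step 2: t₁/₂ = ln(2)/0.15
Step 3: t₁/₂ = 0.6931/0.15 = 4.621 min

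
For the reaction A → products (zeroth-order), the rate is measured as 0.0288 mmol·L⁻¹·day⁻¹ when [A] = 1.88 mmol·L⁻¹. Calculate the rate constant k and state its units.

0.0288 mmol·L⁻¹·day⁻¹

Step 1: For a zeroth-order reaction, rate = k (independent of concentration).
Step 2: k = rate = 0.0288 mmol·L⁻¹·day⁻¹.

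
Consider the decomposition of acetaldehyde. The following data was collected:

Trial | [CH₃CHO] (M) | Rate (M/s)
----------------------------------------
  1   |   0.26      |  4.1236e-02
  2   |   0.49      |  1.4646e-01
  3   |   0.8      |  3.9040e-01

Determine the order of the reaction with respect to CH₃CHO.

second order (2)

Step 1: Compare trials to find order n where rate₂/rate₁ = ([CH₃CHO]₂/[CH₃CHO]₁)^n
Step 2: rate₂/rate₁ = 1.4646e-01/4.1236e-02 = 3.552
Step 3: [CH₃CHO]₂/[CH₃CHO]₁ = 0.49/0.26 = 1.885
Step 4: n = ln(3.552)/ln(1.885) = 2.00 ≈ 2
Step 5: The reaction is second order in CH₃CHO.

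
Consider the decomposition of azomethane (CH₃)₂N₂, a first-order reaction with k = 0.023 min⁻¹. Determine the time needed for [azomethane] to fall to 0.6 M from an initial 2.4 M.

60.27 min

Step 1: For first-order: t = ln([azomethane]₀/[azomethane])/k
Step 2: t = ln(2.4/0.6)/0.023
Step 3: t = ln(4)/0.023
Step 4: t = 1.386/0.023 = 60.27 min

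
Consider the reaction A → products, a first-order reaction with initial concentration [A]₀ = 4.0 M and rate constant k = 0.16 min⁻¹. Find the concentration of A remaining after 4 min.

2.109 M

Step 1: For a first-order reaction: [A] = [A]₀ × e^(-kt)
Step 2: [A] = 4.0 × e^(-0.16 × 4)
Step 3: [A] = 4.0 × e^(-0.64)
Step 4: [A] = 4.0 × 0.527292 = 2.109 M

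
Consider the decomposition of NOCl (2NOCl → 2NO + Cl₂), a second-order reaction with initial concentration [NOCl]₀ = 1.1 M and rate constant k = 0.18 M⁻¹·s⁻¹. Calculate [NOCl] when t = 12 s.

0.3258 M

Step 1: For a second-order reaction: 1/[NOCl] = 1/[NOCl]₀ + kt
Step 2: 1/[NOCl] = 1/1.1 + 0.18 × 12
Step 3: 1/[NOCl] = 0.9091 + 2.16 = 3.069
Step 4: [NOCl] = 1/3.069 = 0.3258 M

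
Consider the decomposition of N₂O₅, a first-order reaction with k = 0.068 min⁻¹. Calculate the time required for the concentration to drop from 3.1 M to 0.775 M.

20.39 min

Step 1: For first-order: t = ln([N₂O₅]₀/[N₂O₅])/k
Step 2: t = ln(3.1/0.775)/0.068
Step 3: t = ln(4)/0.068
Step 4: t = 1.386/0.068 = 20.39 min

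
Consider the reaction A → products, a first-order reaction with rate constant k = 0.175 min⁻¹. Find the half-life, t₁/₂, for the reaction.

3.961 min

Step 1: For a first-order reaction, t₁/₂ = ln(2)/k
Step 2: t₁/₂ = ln(2)/0.175
Step 3: t₁/₂ = 0.6931/0.175 = 3.961 min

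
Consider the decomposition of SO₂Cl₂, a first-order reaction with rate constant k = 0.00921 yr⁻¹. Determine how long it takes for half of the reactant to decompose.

75.26 yr

Step 1: For a first-order reaction, t₁/₂ = ln(2)/k
Step 2: t₁/₂ = ln(2)/0.00921
Step 3: t₁/₂ = 0.6931/0.00921 = 75.26 yr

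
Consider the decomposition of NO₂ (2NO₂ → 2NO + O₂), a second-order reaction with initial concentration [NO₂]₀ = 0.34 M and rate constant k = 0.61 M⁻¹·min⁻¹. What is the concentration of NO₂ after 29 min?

0.04847 M

Step 1: For a second-order reaction: 1/[NO₂] = 1/[NO₂]₀ + kt
Step 2: 1/[NO₂] = 1/0.34 + 0.61 × 29
Step 3: 1/[NO₂] = 2.941 + 17.69 = 20.63
Step 4: [NO₂] = 1/20.63 = 0.04847 M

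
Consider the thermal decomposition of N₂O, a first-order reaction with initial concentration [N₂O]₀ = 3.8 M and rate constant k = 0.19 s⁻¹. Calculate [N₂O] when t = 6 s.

1.215 M

Step 1: For a first-order reaction: [N₂O] = [N₂O]₀ × e^(-kt)
Step 2: [N₂O] = 3.8 × e^(-0.19 × 6)
Step 3: [N₂O] = 3.8 × e^(-1.14)
Step 4: [N₂O] = 3.8 × 0.319819 = 1.215 M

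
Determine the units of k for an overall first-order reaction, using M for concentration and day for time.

day⁻¹

Step 1: For overall order n, rate = k × (concentration)^n.
Step 2: Rate has units M·day⁻¹; concentration term has units M^1.
Step 3: k = rate / (concentration)^n, so units of k = M^(1-1)·day⁻¹ = day⁻¹.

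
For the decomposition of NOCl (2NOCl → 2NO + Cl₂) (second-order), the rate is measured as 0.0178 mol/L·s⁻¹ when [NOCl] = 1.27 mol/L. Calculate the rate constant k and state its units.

0.01104 (mol/L)⁻¹·s⁻¹

Step 1: rate = k[NOCl]^2, so k = rate / [NOCl]^2.
Step 2: k = 0.0178 / (1.27)^2 = 0.0178 / 1.613.
Step 3: k = 0.01104 (mol/L)⁻¹·s⁻¹.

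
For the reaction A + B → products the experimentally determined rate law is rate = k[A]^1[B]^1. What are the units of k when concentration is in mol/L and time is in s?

(mol/L)⁻¹·s⁻¹

Step 1: Overall order = 1 + 1 = 2.
Step 2: rate has units mol/L·s⁻¹; [A]^1[B]^1 has units (mol/L)^2.
Step 3: k = rate/([A]^1[B]^1), so units of k = (mol/L)^(1-2)·s⁻¹ = (mol/L)⁻¹·s⁻¹.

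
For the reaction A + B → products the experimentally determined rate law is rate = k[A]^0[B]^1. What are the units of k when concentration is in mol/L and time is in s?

s⁻¹

Step 1: Overall order = 0 + 1 = 1.
Step 2: rate has units mol/L·s⁻¹; [A]^0[B]^1 has units (mol/L)^1.
Step 3: k = rate/([A]^0[B]^1), so units of k = (mol/L)^(1-1)·s⁻¹ = s⁻¹.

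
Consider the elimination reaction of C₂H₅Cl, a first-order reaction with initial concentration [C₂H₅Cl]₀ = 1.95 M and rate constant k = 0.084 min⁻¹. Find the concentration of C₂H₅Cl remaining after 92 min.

0.0008586 M

Step 1: For a first-order reaction: [C₂H₅Cl] = [C₂H₅Cl]₀ × e^(-kt)
Step 2: [C₂H₅Cl] = 1.95 × e^(-0.084 × 92)
Step 3: [C₂H₅Cl] = 1.95 × e^(-7.728)
Step 4: [C₂H₅Cl] = 1.95 × 0.000440324 = 0.0008586 M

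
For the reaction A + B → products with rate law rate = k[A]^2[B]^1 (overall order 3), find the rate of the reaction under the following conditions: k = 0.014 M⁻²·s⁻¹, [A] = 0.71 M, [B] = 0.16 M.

0.001129 M/s

Step 1: The rate law is rate = k[A]^2[B]^1, overall order = 2+1 = 3
Step 2: Substitute values: rate = 0.014 × (0.71)^2 × (0.16)^1
Step 3: rate = 0.014 × 0.5041 × 0.16 = 0.00112918 M/s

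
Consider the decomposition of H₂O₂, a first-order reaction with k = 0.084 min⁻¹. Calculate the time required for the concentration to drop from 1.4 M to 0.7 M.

8.252 min

Step 1: For first-order: t = ln([H₂O₂]₀/[H₂O₂])/k
Step 2: t = ln(1.4/0.7)/0.084
Step 3: t = ln(2)/0.084
Step 4: t = 0.6931/0.084 = 8.252 min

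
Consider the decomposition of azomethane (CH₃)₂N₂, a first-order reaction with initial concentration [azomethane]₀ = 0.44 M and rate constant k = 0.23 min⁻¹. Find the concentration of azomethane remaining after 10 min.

0.04411 M

Step 1: For a first-order reaction: [azomethane] = [azomethane]₀ × e^(-kt)
Step 2: [azomethane] = 0.44 × e^(-0.23 × 10)
Step 3: [azomethane] = 0.44 × e^(-2.3)
Step 4: [azomethane] = 0.44 × 0.100259 = 0.04411 M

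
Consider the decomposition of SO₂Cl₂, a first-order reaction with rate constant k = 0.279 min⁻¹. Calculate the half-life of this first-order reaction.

2.484 min

Step 1: For a first-order reaction, t₁/₂ = ln(2)/k
Step 2: t₁/₂ = ln(2)/0.279
Step 3: t₁/₂ = 0.6931/0.279 = 2.484 min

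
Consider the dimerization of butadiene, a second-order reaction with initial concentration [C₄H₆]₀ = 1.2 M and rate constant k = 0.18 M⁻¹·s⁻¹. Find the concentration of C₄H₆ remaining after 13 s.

0.3151 M

Step 1: For a second-order reaction: 1/[C₄H₆] = 1/[C₄H₆]₀ + kt
Step 2: 1/[C₄H₆] = 1/1.2 + 0.18 × 13
Step 3: 1/[C₄H₆] = 0.8333 + 2.34 = 3.173
Step 4: [C₄H₆] = 1/3.173 = 0.3151 M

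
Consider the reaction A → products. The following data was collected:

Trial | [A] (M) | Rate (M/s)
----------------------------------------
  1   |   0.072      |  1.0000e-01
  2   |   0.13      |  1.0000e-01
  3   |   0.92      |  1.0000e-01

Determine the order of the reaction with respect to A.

zeroth order (0)

Step 1: Compare trials - when concentration changes, rate stays constant.
Step 2: rate₂/rate₁ = 1.0000e-01/1.0000e-01 = 1
Step 3: [A]₂/[A]₁ = 0.13/0.072 = 1.806
Step 4: Since rate ratio ≈ (conc ratio)^0, the reaction is zeroth order.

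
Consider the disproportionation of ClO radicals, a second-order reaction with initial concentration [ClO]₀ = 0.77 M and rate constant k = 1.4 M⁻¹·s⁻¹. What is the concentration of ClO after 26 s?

0.02653 M

Step 1: For a second-order reaction: 1/[ClO] = 1/[ClO]₀ + kt
Step 2: 1/[ClO] = 1/0.77 + 1.4 × 26
Step 3: 1/[ClO] = 1.299 + 36.4 = 37.7
Step 4: [ClO] = 1/37.7 = 0.02653 M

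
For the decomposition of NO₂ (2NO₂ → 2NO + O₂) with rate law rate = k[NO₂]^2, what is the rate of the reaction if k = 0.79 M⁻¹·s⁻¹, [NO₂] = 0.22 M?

0.03824 M/s

Step 1: Identify the rate law: rate = k[NO₂]^2
Step 2: Substitute values: rate = 0.79 × (0.22)^2
Step 3: Calculate: rate = 0.79 × 0.0484 = 0.038236 M/s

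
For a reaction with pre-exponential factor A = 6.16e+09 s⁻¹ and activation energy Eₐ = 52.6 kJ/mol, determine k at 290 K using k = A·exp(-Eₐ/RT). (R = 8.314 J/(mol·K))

2.07e+00 s⁻¹

Step 1: Use the Arrhenius equation: k = A × exp(-Eₐ/RT)
Step 2: Convert Eₐ to J/mol: 52.6 kJ/mol = 52600 J/mol
Step 3: Calculate the exponent: -Eₐ/(RT) = -52600/(8.314 × 290) = -21.81613
Step 4: k = 6.16e+09 × exp(-21.81613)
Step 5: k = 6.16e+09 × 3.35255e-10 = 2.0652e+00 s⁻¹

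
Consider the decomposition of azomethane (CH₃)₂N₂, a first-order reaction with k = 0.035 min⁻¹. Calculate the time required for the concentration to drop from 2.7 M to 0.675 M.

39.61 min

Step 1: For first-order: t = ln([azomethane]₀/[azomethane])/k
Step 2: t = ln(2.7/0.675)/0.035
Step 3: t = ln(4)/0.035
Step 4: t = 1.386/0.035 = 39.61 min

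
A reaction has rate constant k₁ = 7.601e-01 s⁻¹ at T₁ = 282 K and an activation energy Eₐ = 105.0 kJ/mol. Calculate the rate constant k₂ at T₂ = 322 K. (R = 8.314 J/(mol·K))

1.981e+02 s⁻¹

Step 1: Use the two-temperature Arrhenius form: ln(k₂/k₁) = -Eₐ/R × (1/T₂ - 1/T₁)
Step 2: Convert Eₐ to J/mol: 105.0 kJ/mol = 105000 J/mol
Step 3: 1/T₂ - 1/T₁ = 1/322 - 1/282 = -4.405092e-04 K⁻¹
Step 4: ln(k₂/k₁) = -105000/8.314 × -4.405092e-04 = 5.56332
Step 5: k₂ = k₁ × exp(5.56332) = 7.601e-01 × 2.60687e+02 = 1.981e+02 s⁻¹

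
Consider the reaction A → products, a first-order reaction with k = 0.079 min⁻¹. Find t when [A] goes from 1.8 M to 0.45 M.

17.55 min

Step 1: For first-order: t = ln([A]₀/[A])/k
Step 2: t = ln(1.8/0.45)/0.079
Step 3: t = ln(4)/0.079
Step 4: t = 1.386/0.079 = 17.55 min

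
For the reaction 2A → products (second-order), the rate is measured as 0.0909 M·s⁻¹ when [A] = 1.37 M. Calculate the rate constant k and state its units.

0.04843 M⁻¹·s⁻¹

Step 1: rate = k[A]^2, so k = rate / [A]^2.
Step 2: k = 0.0909 / (1.37)^2 = 0.0909 / 1.877.
Step 3: k = 0.04843 M⁻¹·s⁻¹.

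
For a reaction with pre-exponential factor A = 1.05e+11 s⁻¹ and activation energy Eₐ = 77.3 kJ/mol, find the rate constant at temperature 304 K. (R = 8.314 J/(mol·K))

5.48e-03 s⁻¹

Step 1: Use the Arrhenius equation: k = A × exp(-Eₐ/RT)
Step 2: Convert Eₐ to J/mol: 77.3 kJ/mol = 77300 J/mol
Step 3: Calculate the exponent: -Eₐ/(RT) = -77300/(8.314 × 304) = -30.58411
Step 4: k = 1.05e+11 × exp(-30.58411)
Step 5: k = 1.05e+11 × 5.21783e-14 = 5.4787e-03 s⁻¹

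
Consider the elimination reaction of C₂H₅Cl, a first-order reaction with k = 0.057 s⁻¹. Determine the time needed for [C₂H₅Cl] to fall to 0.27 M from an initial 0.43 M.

8.164 s

Step 1: For first-order: t = ln([C₂H₅Cl]₀/[C₂H₅Cl])/k
Step 2: t = ln(0.43/0.27)/0.057
Step 3: t = ln(1.593)/0.057
Step 4: t = 0.4654/0.057 = 8.164 s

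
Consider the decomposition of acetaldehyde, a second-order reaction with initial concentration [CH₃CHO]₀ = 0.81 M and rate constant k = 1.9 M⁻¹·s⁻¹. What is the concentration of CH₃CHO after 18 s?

0.02822 M

Step 1: For a second-order reaction: 1/[CH₃CHO] = 1/[CH₃CHO]₀ + kt
Step 2: 1/[CH₃CHO] = 1/0.81 + 1.9 × 18
Step 3: 1/[CH₃CHO] = 1.235 + 34.2 = 35.43
Step 4: [CH₃CHO] = 1/35.43 = 0.02822 M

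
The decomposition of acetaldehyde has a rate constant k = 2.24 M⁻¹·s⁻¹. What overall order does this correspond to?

second order (2)

Step 1: The units of k for an nth-order reaction are (concentration)^(1-n)·(time)⁻¹.
Step 2: Here k has units M⁻¹·s⁻¹, so the concentration exponent is -1.
Step 3: 1 - n = -1 ⇒ n = 2. The reaction is second order.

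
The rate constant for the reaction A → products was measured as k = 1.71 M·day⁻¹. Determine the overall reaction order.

zeroth order (0)

Step 1: The units of k for an nth-order reaction are (concentration)^(1-n)·(time)⁻¹.
Step 2: Here k has units M·day⁻¹, so the concentration exponent is 1.
Step 3: 1 - n = 1 ⇒ n = 0. The reaction is zeroth order.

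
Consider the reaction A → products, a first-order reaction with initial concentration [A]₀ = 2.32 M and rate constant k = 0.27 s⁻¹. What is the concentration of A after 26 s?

0.002074 M

Step 1: For a first-order reaction: [A] = [A]₀ × e^(-kt)
Step 2: [A] = 2.32 × e^(-0.27 × 26)
Step 3: [A] = 2.32 × e^(-7.02)
Step 4: [A] = 2.32 × 0.000893825 = 0.002074 M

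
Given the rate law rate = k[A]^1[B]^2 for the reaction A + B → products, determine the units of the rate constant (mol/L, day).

(mol/L)⁻²·day⁻¹

Step 1: Overall order = 1 + 2 = 3.
Step 2: rate has units mol/L·day⁻¹; [A]^1[B]^2 has units (mol/L)^3.
Step 3: k = rate/([A]^1[B]^2), so units of k = (mol/L)^(1-3)·day⁻¹ = (mol/L)⁻²·day⁻¹.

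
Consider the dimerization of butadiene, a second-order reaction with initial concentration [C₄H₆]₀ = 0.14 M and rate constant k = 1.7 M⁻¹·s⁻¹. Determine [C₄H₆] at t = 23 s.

0.02162 M

Step 1: For a second-order reaction: 1/[C₄H₆] = 1/[C₄H₆]₀ + kt
Step 2: 1/[C₄H₆] = 1/0.14 + 1.7 × 23
Step 3: 1/[C₄H₆] = 7.143 + 39.1 = 46.24
Step 4: [C₄H₆] = 1/46.24 = 0.02162 M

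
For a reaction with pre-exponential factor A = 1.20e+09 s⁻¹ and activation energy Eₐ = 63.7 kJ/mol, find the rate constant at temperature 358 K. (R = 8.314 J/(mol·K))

6.09e-01 s⁻¹

Step 1: Use the Arrhenius equation: k = A × exp(-Eₐ/RT)
Step 2: Convert Eₐ to J/mol: 63.7 kJ/mol = 63700 J/mol
Step 3: Calculate the exponent: -Eₐ/(RT) = -63700/(8.314 × 358) = -21.40161
Step 4: k = 1.20e+09 × exp(-21.40161)
Step 5: k = 1.20e+09 × 5.07457e-10 = 6.0895e-01 s⁻¹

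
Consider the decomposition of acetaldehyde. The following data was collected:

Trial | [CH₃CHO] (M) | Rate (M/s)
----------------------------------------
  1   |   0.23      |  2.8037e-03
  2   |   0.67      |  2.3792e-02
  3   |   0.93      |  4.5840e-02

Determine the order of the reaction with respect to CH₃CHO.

second order (2)

Step 1: Compare trials to find order n where rate₂/rate₁ = ([CH₃CHO]₂/[CH₃CHO]₁)^n
Step 2: rate₂/rate₁ = 2.3792e-02/2.8037e-03 = 8.486
Step 3: [CH₃CHO]₂/[CH₃CHO]₁ = 0.67/0.23 = 2.913
Step 4: n = ln(8.486)/ln(2.913) = 2.00 ≈ 2
Step 5: The reaction is second order in CH₃CHO.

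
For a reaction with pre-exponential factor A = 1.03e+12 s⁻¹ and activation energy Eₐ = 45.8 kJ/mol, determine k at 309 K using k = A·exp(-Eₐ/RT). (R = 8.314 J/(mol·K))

1.86e+04 s⁻¹

Step 1: Use the Arrhenius equation: k = A × exp(-Eₐ/RT)
Step 2: Convert Eₐ to J/mol: 45.8 kJ/mol = 45800 J/mol
Step 3: Calculate the exponent: -Eₐ/(RT) = -45800/(8.314 × 309) = -17.82777
Step 4: k = 1.03e+12 × exp(-17.82777)
Step 5: k = 1.03e+12 × 1.80925e-08 = 1.8635e+04 s⁻¹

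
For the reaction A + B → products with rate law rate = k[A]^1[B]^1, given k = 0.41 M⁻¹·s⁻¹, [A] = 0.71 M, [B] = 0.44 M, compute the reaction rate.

0.1281 M/s

Step 1: The rate law is rate = k[A]^1[B]^1
Step 2: Substitute: rate = 0.41 × (0.71)^1 × (0.44)^1
Step 3: rate = 0.41 × 0.71 × 0.44 = 0.128084 M/s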